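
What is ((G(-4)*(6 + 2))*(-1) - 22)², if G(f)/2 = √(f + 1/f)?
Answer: -604 + 352*I*√17 ≈ -604.0 + 1451.3*I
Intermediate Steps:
G(f) = 2*√(f + 1/f)
((G(-4)*(6 + 2))*(-1) - 22)² = (((2*√(-4 + 1/(-4)))*(6 + 2))*(-1) - 22)² = (((2*√(-4 - ¼))*8)*(-1) - 22)² = (((2*√(-17/4))*8)*(-1) - 22)² = (((2*(I*√17/2))*8)*(-1) - 22)² = (((I*√17)*8)*(-1) - 22)² = ((8*I*√17)*(-1) - 22)² = (-8*I*√17 - 22)² = (-22 - 8*I*√17)²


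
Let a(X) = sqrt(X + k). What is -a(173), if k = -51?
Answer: -sqrt(122) ≈ -11.045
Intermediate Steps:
a(X) = sqrt(-51 + X) (a(X) = sqrt(X - 51) = sqrt(-51 + X))
-a(173) = -sqrt(-51 + 173) = -sqrt(122)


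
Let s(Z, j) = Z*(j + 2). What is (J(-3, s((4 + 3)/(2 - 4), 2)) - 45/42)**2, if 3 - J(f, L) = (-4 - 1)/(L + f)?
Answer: 151321/56644 ≈ 2.6714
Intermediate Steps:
s(Z, j) = Z*(2 + j)
J(f, L) = 3 + 5/(L + f) (J(f, L) = 3 - (-4 - 1)/(L + f) = 3 - (-5)/(L + f) = 3 + 5/(L + f))
(J(-3, s((4 + 3)/(2 - 4), 2)) - 45/42)**2 = ((5 + 3*(((4 + 3)/(2 - 4))*(2 + 2)) + 3*(-3))/(((4 + 3)/(2 - 4))*(2 + 2) - 3) - 45/42)**2 = ((5 + 3*((7/(-2))*4) - 9)/((7/(-2))*4 - 3) - 45*1/42)**2 = ((5 + 3*((7*(-1/2))*4) - 9)/((7*(-1/2))*4 - 3) - 15/14)**2 = ((5 + 3*(-7/2*4) - 9)/(-7/2*4 - 3) - 15/14)**2 = ((5 + 3*(-14) - 9)/(-14 - 3) - 15/14)**2 = ((5 - 42 - 9)/(-17) - 15/14)**2 = (-1/17*(-46) - 15/14)**2 = (46/17 - 15/14)**2 = (389/238)**2 = 151321/56644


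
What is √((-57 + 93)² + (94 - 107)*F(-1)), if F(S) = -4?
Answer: 2*√337 ≈ 36.715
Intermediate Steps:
√((-57 + 93)² + (94 - 107)*F(-1)) = √((-57 + 93)² + (94 - 107)*(-4)) = √(36² - 13*(-4)) = √(1296 + 52) = √1348 = 2*√337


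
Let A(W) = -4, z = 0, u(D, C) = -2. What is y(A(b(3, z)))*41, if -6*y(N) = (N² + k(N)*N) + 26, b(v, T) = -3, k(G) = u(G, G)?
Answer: -1025/3 ≈ -341.67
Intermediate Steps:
k(G) = -2
y(N) = -13/3 - N²/6 + N/3 (y(N) = -((N² - 2*N) + 26)/6 = -(26 + N² - 2*N)/6 = -13/3 - N²/6 + N/3)
y(A(b(3, z)))*41 = (-13/3 - ⅙*(-4)² + (⅓)*(-4))*41 = (-13/3 - ⅙*16 - 4/3)*41 = (-13/3 - 8/3 - 4/3)*41 = -25/3*41 = -1025/3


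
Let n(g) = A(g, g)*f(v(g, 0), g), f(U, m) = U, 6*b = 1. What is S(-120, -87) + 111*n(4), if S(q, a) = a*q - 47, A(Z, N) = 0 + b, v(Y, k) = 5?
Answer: 20971/2 ≈ 10486.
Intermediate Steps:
b = ⅙ (b = (⅙)*1 = ⅙ ≈ 0.16667)
A(Z, N) = ⅙ (A(Z, N) = 0 + ⅙ = ⅙)
S(q, a) = -47 + a*q
n(g) = ⅚ (n(g) = (⅙)*5 = ⅚)
S(-120, -87) + 111*n(4) = (-47 - 87*(-120)) + 111*(⅚) = (-47 + 10440) + 185/2 = 10393 + 185/2 = 20971/2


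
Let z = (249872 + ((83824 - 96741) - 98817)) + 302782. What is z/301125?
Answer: 1208/825 ≈ 1.4642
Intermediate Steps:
z = 440920 (z = (249872 + (-12917 - 98817)) + 302782 = (249872 - 111734) + 302782 = 138138 + 302782 = 440920)
z/301125 = 440920/301125 = 440920*(1/301125) = 1208/825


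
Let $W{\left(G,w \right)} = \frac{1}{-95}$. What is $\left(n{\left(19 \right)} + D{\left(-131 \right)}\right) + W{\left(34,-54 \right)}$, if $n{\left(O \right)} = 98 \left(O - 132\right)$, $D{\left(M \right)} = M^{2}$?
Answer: $\frac{578264}{95} \approx 6087.0$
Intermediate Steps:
$W{\left(G,w \right)} = - \frac{1}{95}$
$n{\left(O \right)} = -12936 + 98 O$ ($n{\left(O \right)} = 98 \left(-132 + O\right) = -12936 + 98 O$)
$\left(n{\left(19 \right)} + D{\left(-131 \right)}\right) + W{\left(34,-54 \right)} = \left(\left(-12936 + 98 \cdot 19\right) + \left(-131\right)^{2}\right) - \frac{1}{95} = \left(\left(-12936 + 1862\right) + 17161\right) - \frac{1}{95} = \left(-11074 + 17161\right) - \frac{1}{95} = 6087 - \frac{1}{95} = \frac{578264}{95}$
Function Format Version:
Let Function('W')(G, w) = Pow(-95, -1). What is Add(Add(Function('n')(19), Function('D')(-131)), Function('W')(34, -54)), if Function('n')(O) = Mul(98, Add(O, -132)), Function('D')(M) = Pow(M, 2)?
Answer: Rational(578264, 95) ≈ 6087.0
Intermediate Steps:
Function('W')(G, w) = Rational(-1, 95)
Function('n')(O) = Add(-12936, Mul(98, O)) (Function('n')(O) = Mul(98, Add(-132, O)) = Add(-12936, Mul(98, O)))
Add(Add(Function('n')(19), Function('D')(-131)), Function('W')(34, -54)) = Add(Add(Add(-12936, Mul(98, 19)), Pow(-131, 2)), Rational(-1, 95)) = Add(Add(Add(-12936, 1862), 17161), Rational(-1, 95)) = Add(Add(-11074, 17161), Rational(-1, 95)) = Add(6087, Rational(-1, 95)) = Rational(578264, 95)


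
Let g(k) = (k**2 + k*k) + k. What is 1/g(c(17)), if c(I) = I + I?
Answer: 1/2346 ≈ 0.00042626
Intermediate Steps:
c(I) = 2*I
g(k) = k + 2*k**2 (g(k) = (k**2 + k**2) + k = 2*k**2 + k = k + 2*k**2)
1/g(c(17)) = 1/((2*17)*(1 + 2*(2*17))) = 1/(34*(1 + 2*34)) = 1/(34*(1 + 68)) = 1/(34*69) = 1/2346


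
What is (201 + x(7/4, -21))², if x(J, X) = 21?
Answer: 49284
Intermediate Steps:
(201 + x(7/4, -21))² = (201 + 21)² = 222² = 49284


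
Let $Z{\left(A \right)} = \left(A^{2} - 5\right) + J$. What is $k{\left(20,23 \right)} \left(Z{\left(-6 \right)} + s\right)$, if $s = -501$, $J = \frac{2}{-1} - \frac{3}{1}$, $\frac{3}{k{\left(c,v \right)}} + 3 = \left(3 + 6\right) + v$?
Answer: $- \frac{1425}{29} \approx -49.138$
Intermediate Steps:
$k{\left(c,v \right)} = \frac{3}{6 + v}$ ($k{\left(c,v \right)} = \frac{3}{-3 + \left(\left(3 + 6\right) + v\right)} = \frac{3}{-3 + \left(9 + v\right)} = \frac{3}{6 + v}$)
$J = -5$ ($J = 2 \left(-1\right) - 3 = -2 - 3 = -5$)
$Z{\left(A \right)} = -10 + A^{2}$ ($Z{\left(A \right)} = \left(A^{2} - 5\right) - 5 = \left(-5 + A^{2}\right) - 5 = -10 + A^{2}$)
$k{\left(20,23 \right)} \left(Z{\left(-6 \right)} + s\right) = \frac{3}{6 + 23} \left(\left(-10 + \left(-6\right)^{2}\right) - 501\right) = \frac{3}{29} \left(\left(-10 + 36\right) - 501\right) = 3 \cdot \frac{1}{29} \left(26 - 501\right) = \frac{3}{29} \left(-475\right) = - \frac{1425}{29}$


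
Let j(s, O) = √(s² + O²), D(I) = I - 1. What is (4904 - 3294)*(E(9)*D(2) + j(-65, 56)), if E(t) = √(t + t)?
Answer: 1610*√7361 + 4830*√2 ≈ 1.4496e+5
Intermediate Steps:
E(t) = √2*√t (E(t) = √(2*t) = √2*√t)
D(I) = -1 + I
j(s, O) = √(O² + s²)
(4904 - 3294)*(E(9)*D(2) + j(-65, 56)) = (4904 - 3294)*((√2*√9)*(-1 + 2) + √(56² + (-65)²)) = 1610*((√2*3)*1 + √(3136 + 4225)) = 1610*((3*√2)*1 + √7361) = 1610*(3*√2 + √7361) = 1610*(√7361 + 3*√2) = 1610*√7361 + 4830*√2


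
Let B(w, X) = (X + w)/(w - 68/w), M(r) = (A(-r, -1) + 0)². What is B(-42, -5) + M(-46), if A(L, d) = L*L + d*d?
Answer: 3800473259/848 ≈ 4.4817e+6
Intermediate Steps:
A(L, d) = L² + d²
M(r) = (1 + r²)² (M(r) = (((-r)² + (-1)²) + 0)² = ((r² + 1) + 0)² = ((1 + r²) + 0)² = (1 + r²)²)
B(w, X) = (X + w)/(w - 68/w)
B(-42, -5) + M(-46) = -42*(-5 - 42)/(-68 + (-42)²) + (1 + (-46)²)² = -42*(-47)/(-68 + 1764) + (1 + 2116)² = -42*(-47)/1696 + 2117² = -42*1/1696*(-47) + 4481689 = 987/848 + 4481689 = 3800473259/848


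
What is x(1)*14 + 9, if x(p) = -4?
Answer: -47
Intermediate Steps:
x(1)*14 + 9 = -4*14 + 9 = -56 + 9 = -47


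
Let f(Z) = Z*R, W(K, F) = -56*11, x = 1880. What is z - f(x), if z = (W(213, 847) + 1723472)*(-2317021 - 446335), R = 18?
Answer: -4760864498576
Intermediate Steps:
W(K, F) = -616
z = -4760864464736 (z = (-616 + 1723472)*(-2317021 - 446335) = 1722856*(-2763356) = -4760864464736)
f(Z) = 18*Z (f(Z) = Z*18 = 18*Z)
z - f(x) = -4760864464736 - 18*1880 = -4760864464736 - 1*33840 = -4760864464736 - 33840 = -4760864498576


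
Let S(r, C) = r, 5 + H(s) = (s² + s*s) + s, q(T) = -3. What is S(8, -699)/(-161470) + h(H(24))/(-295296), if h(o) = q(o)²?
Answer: -635933/7946907520 ≈ -8.0023e-5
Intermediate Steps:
H(s) = -5 + s + 2*s² (H(s) = -5 + ((s² + s*s) + s) = -5 + ((s² + s²) + s) = -5 + (2*s² + s) = -5 + (s + 2*s²) = -5 + s + 2*s²)
h(o) = 9 (h(o) = (-3)² = 9)
S(8, -699)/(-161470) + h(H(24))/(-295296) = 8/(-161470) + 9/(-295296) = 8*(-1/161470) + 9*(-1/295296) = -4/80735 - 3/98432 = -635933/7946907520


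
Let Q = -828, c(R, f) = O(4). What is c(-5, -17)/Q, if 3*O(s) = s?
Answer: -1/621 ≈ -0.0016103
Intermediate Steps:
O(s) = s/3
c(R, f) = 4/3 (c(R, f) = (1/3)*4 = 4/3)
c(-5, -17)/Q = (4/3)/(-828) = (4/3)*(-1/828) = -1/621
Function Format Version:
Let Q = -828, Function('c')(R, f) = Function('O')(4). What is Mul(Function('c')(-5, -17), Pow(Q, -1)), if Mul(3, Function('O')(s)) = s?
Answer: Rational(-1, 621) ≈ -0.0016103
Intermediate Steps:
Function('O')(s) = Mul(Rational(1, 3), s)
Function('c')(R, f) = Rational(4, 3) (Function('c')(R, f) = Mul(Rational(1, 3), 4) = Rational(4, 3))
Mul(Function('c')(-5, -17), Pow(Q, -1)) = Mul(Rational(4, 3), Pow(-828, -1)) = Mul(Rational(4, 3), Rational(-1, 828)) = Rational(-1, 621)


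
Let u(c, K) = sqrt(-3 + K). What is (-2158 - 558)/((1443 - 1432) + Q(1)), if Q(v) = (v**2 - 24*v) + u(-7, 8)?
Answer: 32592/139 + 2716*sqrt(5)/139 ≈ 278.17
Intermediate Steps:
Q(v) = sqrt(5) + v**2 - 24*v (Q(v) = (v**2 - 24*v) + sqrt(-3 + 8) = (v**2 - 24*v) + sqrt(5) = sqrt(5) + v**2 - 24*v)
(-2158 - 558)/((1443 - 1432) + Q(1)) = (-2158 - 558)/((1443 - 1432) + (sqrt(5) + 1**2 - 24*1)) = -2716/(11 + (sqrt(5) + 1 - 24)) = -2716/(11 + (-23 + sqrt(5))) = -2716/(-12 + sqrt(5))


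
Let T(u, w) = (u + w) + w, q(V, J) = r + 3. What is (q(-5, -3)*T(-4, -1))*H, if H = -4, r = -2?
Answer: 24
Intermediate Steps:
q(V, J) = 1 (q(V, J) = -2 + 3 = 1)
T(u, w) = u + 2*w
(q(-5, -3)*T(-4, -1))*H = (1*(-4 + 2*(-1)))*(-4) = (1*(-4 - 2))*(-4) = (1*(-6))*(-4) = -6*(-4) = 24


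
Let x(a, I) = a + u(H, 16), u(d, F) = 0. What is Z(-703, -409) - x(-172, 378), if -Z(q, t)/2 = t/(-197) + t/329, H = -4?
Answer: 11039860/64813 ≈ 170.33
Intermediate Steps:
Z(q, t) = 264*t/64813 (Z(q, t) = -2*(t/(-197) + t/329) = -2*(t*(-1/197) + t*(1/329)) = -2*(-t/197 + t/329) = -(-264)*t/64813 = 264*t/64813)
x(a, I) = a (x(a, I) = a + 0 = a)
Z(-703, -409) - x(-172, 378) = (264/64813)*(-409) - 1*(-172) = -107976/64813 + 172 = 11039860/64813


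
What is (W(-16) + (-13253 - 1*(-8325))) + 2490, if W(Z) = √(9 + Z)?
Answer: -2438 + I*√7 ≈ -2438.0 + 2.6458*I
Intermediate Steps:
(W(-16) + (-13253 - 1*(-8325))) + 2490 = (√(9 - 16) + (-13253 - 1*(-8325))) + 2490 = (√(-7) + (-13253 + 8325)) + 2490 = (I*√7 - 4928) + 2490 = (-4928 + I*√7) + 2490 = -2438 + I*√7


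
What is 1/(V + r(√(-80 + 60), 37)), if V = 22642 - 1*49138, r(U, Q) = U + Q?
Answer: -26459/700078701 - 2*I*√5/700078701 ≈ -3.7794e-5 - 6.388e-9*I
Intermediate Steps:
r(U, Q) = Q + U
V = -26496 (V = 22642 - 49138 = -26496)
1/(V + r(√(-80 + 60), 37)) = 1/(-26496 + (37 + √(-80 + 60))) = 1/(-26496 + (37 + √(-20))) = 1/(-26496 + (37 + 2*I*√5)) = 1/(-26459 + 2*I*√5)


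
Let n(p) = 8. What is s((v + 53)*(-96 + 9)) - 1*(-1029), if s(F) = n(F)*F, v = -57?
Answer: 3813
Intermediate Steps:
s(F) = 8*F
s((v + 53)*(-96 + 9)) - 1*(-1029) = 8*((-57 + 53)*(-96 + 9)) - 1*(-1029) = 8*(-4*(-87)) + 1029 = 8*348 + 1029 = 2784 + 1029 = 3813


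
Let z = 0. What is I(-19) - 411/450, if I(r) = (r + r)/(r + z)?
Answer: 163/150 ≈ 1.0867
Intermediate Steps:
I(r) = 2 (I(r) = (r + r)/(r + 0) = (2*r)/r = 2)
I(-19) - 411/450 = 2 - 411/450 = 2 - 1*137/150 = 2 - 137/150 = 163/150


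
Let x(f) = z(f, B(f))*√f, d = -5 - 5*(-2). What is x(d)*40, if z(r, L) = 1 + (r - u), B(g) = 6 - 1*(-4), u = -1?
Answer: 280*√5 ≈ 626.10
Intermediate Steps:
B(g) = 10 (B(g) = 6 + 4 = 10)
z(r, L) = 2 + r (z(r, L) = 1 + (r - 1*(-1)) = 1 + (r + 1) = 1 + (1 + r) = 2 + r)
d = 5 (d = -5 + 10 = 5)
x(f) = √f*(2 + f) (x(f) = (2 + f)*√f = √f*(2 + f))
x(d)*40 = (√5*(2 + 5))*40 = (√5*7)*40 = (7*√5)*40 = 280*√5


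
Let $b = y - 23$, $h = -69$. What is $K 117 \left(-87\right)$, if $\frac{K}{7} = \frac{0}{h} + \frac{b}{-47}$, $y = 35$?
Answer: $\frac{855036}{47} \approx 18192.0$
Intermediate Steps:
$b = 12$ ($b = 35 - 23 = 12$)
$K = - \frac{84}{47}$ ($K = 7 \left(\frac{0}{-69} + \frac{12}{-47}\right) = 7 \left(0 \left(- \frac{1}{69}\right) + 12 \left(- \frac{1}{47}\right)\right) = 7 \left(0 - \frac{12}{47}\right) = 7 \left(- \frac{12}{47}\right) = - \frac{84}{47} \approx -1.7872$)
$K 117 \left(-87\right) = \left(- \frac{84}{47}\right) 117 \left(-87\right) = \left(- \frac{9828}{47}\right) \left(-87\right) = \frac{855036}{47}$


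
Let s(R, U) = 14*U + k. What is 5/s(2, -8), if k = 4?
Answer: -5/108 ≈ -0.046296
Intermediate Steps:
s(R, U) = 4 + 14*U (s(R, U) = 14*U + 4 = 4 + 14*U)
5/s(2, -8) = 5/(4 + 14*(-8)) = 5/(4 - 112) = 5/(-108) = 5*(-1/108) = -5/108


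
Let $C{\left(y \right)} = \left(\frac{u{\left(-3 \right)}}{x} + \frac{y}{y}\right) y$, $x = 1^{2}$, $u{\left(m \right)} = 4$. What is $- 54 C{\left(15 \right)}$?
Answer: $-4050$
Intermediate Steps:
$x = 1$
$C{\left(y \right)} = 5 y$ ($C{\left(y \right)} = \left(\frac{4}{1} + \frac{y}{y}\right) y = \left(4 \cdot 1 + 1\right) y = \left(4 + 1\right) y = 5 y$)
$- 54 C{\left(15 \right)} = - 54 \cdot 5 \cdot 15 = \left(-54\right) 75 = -4050$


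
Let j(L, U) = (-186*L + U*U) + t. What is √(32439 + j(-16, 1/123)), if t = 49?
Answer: √536534857/123 ≈ 188.32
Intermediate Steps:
j(L, U) = 49 + U² - 186*L (j(L, U) = (-186*L + U*U) + 49 = (-186*L + U²) + 49 = (U² - 186*L) + 49 = 49 + U² - 186*L)
√(32439 + j(-16, 1/123)) = √(32439 + (49 + (1/123)² - 186*(-16))) = √(32439 + (49 + (1/123)² + 2976)) = √(32439 + (49 + 1/15129 + 2976)) = √(32439 + 45765226/15129) = √(536534857/15129) = √536534857/123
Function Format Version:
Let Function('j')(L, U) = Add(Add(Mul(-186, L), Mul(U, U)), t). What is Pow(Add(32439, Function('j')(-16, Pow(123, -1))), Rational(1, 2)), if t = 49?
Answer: Mul(Rational(1, 123), Pow(536534857, Rational(1, 2))) ≈ 188.32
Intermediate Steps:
Function('j')(L, U) = Add(49, Pow(U, 2), Mul(-186, L)) (Function('j')(L, U) = Add(Add(Mul(-186, L), Mul(U, U)), 49) = Add(Add(Mul(-186, L), Pow(U, 2)), 49) = Add(Add(Pow(U, 2), Mul(-186, L)), 49) = Add(49, Pow(U, 2), Mul(-186, L)))
Pow(Add(32439, Function('j')(-16, Pow(123, -1))), Rational(1, 2)) = Pow(Add(32439, Add(49, Pow(Pow(123, -1), 2), Mul(-186, -16))), Rational(1, 2)) = Pow(Add(32439, Add(49, Pow(Rational(1, 123), 2), 2976)), Rational(1, 2)) = Pow(Add(32439, Add(49, Rational(1, 15129), 2976)), Rational(1, 2)) = Pow(Add(32439, Rational(45765226, 15129)), Rational(1, 2)) = Pow(Rational(536534857, 15129), Rational(1, 2)) = Mul(Rational(1, 123), Pow(536534857, Rational(1, 2)))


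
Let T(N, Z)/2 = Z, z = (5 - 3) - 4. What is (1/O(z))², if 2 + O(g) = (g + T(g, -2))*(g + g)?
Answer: 1/484 ≈ 0.0020661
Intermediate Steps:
z = -2 (z = 2 - 4 = -2)
T(N, Z) = 2*Z
O(g) = -2 + 2*g*(-4 + g) (O(g) = -2 + (g + 2*(-2))*(g + g) = -2 + (g - 4)*(2*g) = -2 + (-4 + g)*(2*g) = -2 + 2*g*(-4 + g))
(1/O(z))² = (1/(-2 - 8*(-2) + 2*(-2)²))² = (1/(-2 + 16 + 2*4))² = (1/(-2 + 16 + 8))² = (1/22)² = 1/484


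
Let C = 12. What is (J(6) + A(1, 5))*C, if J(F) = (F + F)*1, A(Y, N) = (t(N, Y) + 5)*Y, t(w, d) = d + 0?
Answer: 216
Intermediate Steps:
t(w, d) = d
A(Y, N) = Y*(5 + Y) (A(Y, N) = (Y + 5)*Y = (5 + Y)*Y = Y*(5 + Y))
J(F) = 2*F (J(F) = (2*F)*1 = 2*F)
(J(6) + A(1, 5))*C = (2*6 + 1*(5 + 1))*12 = (12 + 1*6)*12 = (12 + 6)*12 = 18*12 = 216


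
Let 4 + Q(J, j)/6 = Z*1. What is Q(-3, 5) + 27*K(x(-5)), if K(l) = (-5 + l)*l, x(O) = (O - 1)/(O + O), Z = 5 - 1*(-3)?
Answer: -1182/25 ≈ -47.280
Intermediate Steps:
Z = 8 (Z = 5 + 3 = 8)
x(O) = (-1 + O)/(2*O) (x(O) = (-1 + O)/((2*O)) = (-1 + O)*(1/(2*O)) = (-1 + O)/(2*O))
K(l) = l*(-5 + l)
Q(J, j) = 24 (Q(J, j) = -24 + 6*(8*1) = -24 + 6*8 = -24 + 48 = 24)
Q(-3, 5) + 27*K(x(-5)) = 24 + 27*(((½)*(-1 - 5)/(-5))*(-5 + (½)*(-1 - 5)/(-5))) = 24 + 27*(((½)*(-⅕)*(-6))*(-5 + (½)*(-⅕)*(-6))) = 24 + 27*(3*(-5 + ⅗)/5) = 24 + 27*((⅗)*(-22/5)) = 24 + 27*(-66/25) = 24 - 1782/25 = -1182/25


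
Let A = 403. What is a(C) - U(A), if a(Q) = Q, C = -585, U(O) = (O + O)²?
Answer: -650221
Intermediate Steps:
U(O) = 4*O² (U(O) = (2*O)² = 4*O²)
a(C) - U(A) = -585 - 4*403² = -585 - 4*162409 = -585 - 1*649636 = -585 - 649636 = -650221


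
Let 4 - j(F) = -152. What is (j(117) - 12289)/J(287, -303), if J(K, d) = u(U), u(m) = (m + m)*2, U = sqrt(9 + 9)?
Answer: -12133*sqrt(2)/24 ≈ -714.94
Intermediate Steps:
U = 3*sqrt(2) (U = sqrt(18) = 3*sqrt(2) ≈ 4.2426)
j(F) = 156 (j(F) = 4 - 1*(-152) = 4 + 152 = 156)
u(m) = 4*m (u(m) = (2*m)*2 = 4*m)
J(K, d) = 12*sqrt(2) (J(K, d) = 4*(3*sqrt(2)) = 12*sqrt(2))
(j(117) - 12289)/J(287, -303) = (156 - 12289)/((12*sqrt(2))) = -12133*sqrt(2)/24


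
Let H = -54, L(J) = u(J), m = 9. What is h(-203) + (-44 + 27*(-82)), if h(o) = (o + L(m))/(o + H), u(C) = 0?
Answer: -580103/257 ≈ -2257.2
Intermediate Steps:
L(J) = 0
h(o) = o/(-54 + o) (h(o) = (o + 0)/(o - 54) = o/(-54 + o))
h(-203) + (-44 + 27*(-82)) = -203/(-54 - 203) + (-44 + 27*(-82)) = -203/(-257) + (-44 - 2214) = -203*(-1/257) - 2258 = 203/257 - 2258 = -580103/257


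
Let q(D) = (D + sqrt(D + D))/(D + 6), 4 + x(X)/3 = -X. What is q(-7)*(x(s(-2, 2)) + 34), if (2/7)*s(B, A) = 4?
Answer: -140 + 20*I*sqrt(14) ≈ -140.0 + 74.833*I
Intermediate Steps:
s(B, A) = 14 (s(B, A) = (7/2)*4 = 14)
x(X) = -12 - 3*X (x(X) = -12 + 3*(-X) = -12 - 3*X)
q(D) = (D + sqrt(2)*sqrt(D))/(6 + D) (q(D) = (D + sqrt(2*D))/(6 + D) = (D + sqrt(2)*sqrt(D))/(6 + D))
q(-7)*(x(s(-2, 2)) + 34) = ((-7 + sqrt(2)*sqrt(-7))/(6 - 7))*((-12 - 3*14) + 34) = ((-7 + sqrt(2)*(I*sqrt(7)))/(-1))*((-12 - 42) + 34) = (-(-7 + I*sqrt(14)))*(-54 + 34) = (7 - I*sqrt(14))*(-20) = -140 + 20*I*sqrt(14)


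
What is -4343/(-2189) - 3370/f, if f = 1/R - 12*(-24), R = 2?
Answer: -12247949/1263053 ≈ -9.6971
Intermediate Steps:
f = 577/2 (f = 1/2 - 12*(-24) = ½ + 288 = 577/2 ≈ 288.50)
-4343/(-2189) - 3370/f = -4343/(-2189) - 3370/577/2 = -4343*(-1/2189) - 3370*2/577 = 4343/2189 - 6740/577 = -12247949/1263053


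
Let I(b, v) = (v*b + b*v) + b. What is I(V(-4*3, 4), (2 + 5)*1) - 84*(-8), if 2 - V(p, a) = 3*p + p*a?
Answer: 1962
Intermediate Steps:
V(p, a) = 2 - 3*p - a*p (V(p, a) = 2 - (3*p + p*a) = 2 - (3*p + a*p) = 2 + (-3*p - a*p) = 2 - 3*p - a*p)
I(b, v) = b + 2*b*v (I(b, v) = (b*v + b*v) + b = 2*b*v + b = b + 2*b*v)
I(V(-4*3, 4), (2 + 5)*1) - 84*(-8) = (2 - (-12)*3 - 1*4*(-4*3))*(1 + 2*((2 + 5)*1)) - 84*(-8) = (2 - 3*(-12) - 1*4*(-12))*(1 + 2*(7*1)) + 672 = (2 + 36 + 48)*(1 + 2*7) + 672 = 86*(1 + 14) + 672 = 86*15 + 672 = 1290 + 672 = 1962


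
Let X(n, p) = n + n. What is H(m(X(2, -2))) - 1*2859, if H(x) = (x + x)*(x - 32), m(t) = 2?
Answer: -2979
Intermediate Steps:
X(n, p) = 2*n
H(x) = 2*x*(-32 + x) (H(x) = (2*x)*(-32 + x) = 2*x*(-32 + x))
H(m(X(2, -2))) - 1*2859 = 2*2*(-32 + 2) - 1*2859 = 2*2*(-30) - 2859 = -120 - 2859 = -2979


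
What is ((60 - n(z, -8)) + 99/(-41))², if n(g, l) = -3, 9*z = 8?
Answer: 6170256/1681 ≈ 3670.6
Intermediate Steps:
z = 8/9 (z = (⅑)*8 = 8/9 ≈ 0.88889)
((60 - n(z, -8)) + 99/(-41))² = ((60 - 1*(-3)) + 99/(-41))² = ((60 + 3) + 99*(-1/41))² = (63 - 99/41)² = (2484/41)² = 6170256/1681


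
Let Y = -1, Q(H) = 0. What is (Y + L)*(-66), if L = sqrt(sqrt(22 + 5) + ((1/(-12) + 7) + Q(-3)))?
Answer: 66 - 11*sqrt(249 + 108*sqrt(3)) ≈ -163.70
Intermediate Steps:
L = sqrt(83/12 + 3*sqrt(3)) (L = sqrt(sqrt(22 + 5) + ((1/(-12) + 7) + 0)) = sqrt(sqrt(27) + ((-1/12 + 7) + 0)) = sqrt(3*sqrt(3) + (83/12 + 0)) = sqrt(3*sqrt(3) + 83/12) = sqrt(83/12 + 3*sqrt(3)) ≈ 3.4803)
(Y + L)*(-66) = (-1 + sqrt(249 + 108*sqrt(3))/6)*(-66) = 66 - 11*sqrt(249 + 108*sqrt(3))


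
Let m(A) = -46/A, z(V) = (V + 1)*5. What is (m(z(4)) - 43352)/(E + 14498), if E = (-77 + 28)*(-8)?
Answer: -541923/186125 ≈ -2.9116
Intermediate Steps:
z(V) = 5 + 5*V (z(V) = (1 + V)*5 = 5 + 5*V)
E = 392 (E = -49*(-8) = 392)
(m(z(4)) - 43352)/(E + 14498) = (-46/(5 + 5*4) - 43352)/(392 + 14498) = (-46/(5 + 20) - 43352)/14890 = (-46/25 - 43352)*(1/14890) = -1083846/25*1/14890 = -541923/186125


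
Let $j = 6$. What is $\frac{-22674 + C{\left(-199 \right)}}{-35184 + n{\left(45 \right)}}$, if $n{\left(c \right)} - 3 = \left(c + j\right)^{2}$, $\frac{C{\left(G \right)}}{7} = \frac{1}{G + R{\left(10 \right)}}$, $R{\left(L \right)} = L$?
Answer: $\frac{612199}{879660} \approx 0.69595$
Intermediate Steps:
$C{\left(G \right)} = \frac{7}{10 + G}$ ($C{\left(G \right)} = \frac{7}{G + 10} = \frac{7}{10 + G}$)
$n{\left(c \right)} = 3 + \left(6 + c\right)^{2}$ ($n{\left(c \right)} = 3 + \left(c + 6\right)^{2} = 3 + \left(6 + c\right)^{2}$)
$\frac{-22674 + C{\left(-199 \right)}}{-35184 + n{\left(45 \right)}} = \frac{-22674 + \frac{7}{10 - 199}}{-35184 + \left(3 + \left(6 + 45\right)^{2}\right)} = \frac{-22674 + \frac{7}{-189}}{-35184 + \left(3 + 51^{2}\right)} = \frac{-22674 + 7 \left(- \frac{1}{189}\right)}{-35184 + \left(3 + 2601\right)} = \frac{-22674 - \frac{1}{27}}{-35184 + 2604} = - \frac{612199}{27 \left(-32580\right)} = \left(- \frac{612199}{27}\right) \left(- \frac{1}{32580}\right) = \frac{612199}{879660}$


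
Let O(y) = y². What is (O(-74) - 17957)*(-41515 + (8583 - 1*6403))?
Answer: 490940135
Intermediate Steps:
(O(-74) - 17957)*(-41515 + (8583 - 1*6403)) = ((-74)² - 17957)*(-41515 + (8583 - 1*6403)) = (5476 - 17957)*(-41515 + (8583 - 6403)) = -12481*(-41515 + 2180) = -12481*(-39335) = 490940135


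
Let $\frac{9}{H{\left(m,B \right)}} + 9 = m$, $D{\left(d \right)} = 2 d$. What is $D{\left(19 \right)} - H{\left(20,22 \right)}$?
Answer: $\frac{409}{11} \approx 37.182$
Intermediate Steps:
$H{\left(m,B \right)} = \frac{9}{-9 + m}$
$D{\left(19 \right)} - H{\left(20,22 \right)} = 2 \cdot 19 - \frac{9}{-9 + 20} = 38 - \frac{9}{11} = \frac{409}{11}$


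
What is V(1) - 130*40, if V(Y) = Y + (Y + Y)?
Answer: -5197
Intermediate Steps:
V(Y) = 3*Y (V(Y) = Y + 2*Y = 3*Y)
V(1) - 130*40 = 3*1 - 130*40 = 3 - 5200 = -5197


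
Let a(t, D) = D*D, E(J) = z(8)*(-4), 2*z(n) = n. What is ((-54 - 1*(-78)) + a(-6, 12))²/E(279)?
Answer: -1764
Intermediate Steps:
z(n) = n/2
E(J) = -16 (E(J) = ((½)*8)*(-4) = 4*(-4) = -16)
a(t, D) = D²
((-54 - 1*(-78)) + a(-6, 12))²/E(279) = ((-54 - 1*(-78)) + 12²)²/(-16) = ((-54 + 78) + 144)²*(-1/16) = (24 + 144)²*(-1/16) = 168²*(-1/16) = 28224*(-1/16) = -1764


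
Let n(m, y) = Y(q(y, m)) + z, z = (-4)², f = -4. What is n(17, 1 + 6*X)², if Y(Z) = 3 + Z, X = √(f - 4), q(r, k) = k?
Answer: 1296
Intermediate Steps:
X = 2*I*√2 (X = √(-4 - 4) = √(-8) = 2*I*√2 ≈ 2.8284*I)
z = 16
n(m, y) = 19 + m (n(m, y) = (3 + m) + 16 = 19 + m)
n(17, 1 + 6*X)² = (19 + 17)² = 36² = 1296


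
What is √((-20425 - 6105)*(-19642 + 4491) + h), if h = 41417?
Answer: 3*√44666383 ≈ 20050.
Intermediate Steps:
√((-20425 - 6105)*(-19642 + 4491) + h) = √((-20425 - 6105)*(-19642 + 4491) + 41417) = √(-26530*(-15151) + 41417) = √(401956030 + 41417) = √401997447 = 3*√44666383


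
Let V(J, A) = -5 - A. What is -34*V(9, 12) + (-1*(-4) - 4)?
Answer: 578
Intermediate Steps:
-34*V(9, 12) + (-1*(-4) - 4) = -34*(-5 - 1*12) + (-1*(-4) - 4) = -34*(-5 - 12) + (4 - 4) = -34*(-17) + 0 = 578 + 0 = 578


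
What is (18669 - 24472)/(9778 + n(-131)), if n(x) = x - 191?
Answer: -5803/9456 ≈ -0.61368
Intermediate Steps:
n(x) = -191 + x
(18669 - 24472)/(9778 + n(-131)) = (18669 - 24472)/(9778 + (-191 - 131)) = -5803/(9778 - 322) = -5803/9456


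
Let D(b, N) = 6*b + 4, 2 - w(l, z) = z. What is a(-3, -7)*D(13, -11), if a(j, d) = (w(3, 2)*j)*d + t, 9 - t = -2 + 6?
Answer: 410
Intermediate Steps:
w(l, z) = 2 - z
t = 5 (t = 9 - (-2 + 6) = 9 - 1*4 = 9 - 4 = 5)
D(b, N) = 4 + 6*b
a(j, d) = 5 (a(j, d) = ((2 - 1*2)*j)*d + 5 = ((2 - 2)*j)*d + 5 = (0*j)*d + 5 = 0*d + 5 = 0 + 5 = 5)
a(-3, -7)*D(13, -11) = 5*(4 + 6*13) = 5*(4 + 78) = 5*82 = 410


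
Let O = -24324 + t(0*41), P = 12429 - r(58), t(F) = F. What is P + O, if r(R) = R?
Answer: -11953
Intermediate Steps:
P = 12371 (P = 12429 - 1*58 = 12429 - 58 = 12371)
O = -24324 (O = -24324 + 0*41 = -24324 + 0 = -24324)
P + O = 12371 - 24324 = -11953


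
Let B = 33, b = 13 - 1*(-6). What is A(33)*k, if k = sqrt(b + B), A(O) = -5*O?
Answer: -330*sqrt(13) ≈ -1189.8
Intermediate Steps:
b = 19 (b = 13 + 6 = 19)
k = 2*sqrt(13) (k = sqrt(19 + 33) = sqrt(52) = 2*sqrt(13) ≈ 7.2111)
A(33)*k = (-5*33)*(2*sqrt(13)) = -330*sqrt(13)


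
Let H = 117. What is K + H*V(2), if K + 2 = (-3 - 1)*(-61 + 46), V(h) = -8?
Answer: -878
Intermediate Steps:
K = 58 (K = -2 + (-3 - 1)*(-61 + 46) = -2 - 4*(-15) = -2 + 60 = 58)
K + H*V(2) = 58 + 117*(-8) = 58 - 936 = -878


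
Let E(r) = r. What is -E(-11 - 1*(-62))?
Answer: -51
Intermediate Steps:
-E(-11 - 1*(-62)) = -(-11 - 1*(-62)) = -(-11 + 62) = -1*51 = -51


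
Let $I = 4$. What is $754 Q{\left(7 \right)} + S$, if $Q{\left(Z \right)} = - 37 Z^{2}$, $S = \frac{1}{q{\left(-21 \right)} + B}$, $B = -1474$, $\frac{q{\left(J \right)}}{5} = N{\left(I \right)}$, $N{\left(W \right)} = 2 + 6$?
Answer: $- \frac{1960280869}{1434} \approx -1.367 \cdot 10^{6}$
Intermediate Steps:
$N{\left(W \right)} = 8$
$q{\left(J \right)} = 40$ ($q{\left(J \right)} = 5 \cdot 8 = 40$)
$S = - \frac{1}{1434}$ ($S = \frac{1}{40 - 1474} = \frac{1}{-1434} = - \frac{1}{1434} \approx -0.00069735$)
$754 Q{\left(7 \right)} + S = 754 \left(- 37 \cdot 7^{2}\right) - \frac{1}{1434} = 754 \left(\left(-37\right) 49\right) - \frac{1}{1434} = 754 \left(-1813\right) - \frac{1}{1434} = -1367002 - \frac{1}{1434} = - \frac{1960280869}{1434}$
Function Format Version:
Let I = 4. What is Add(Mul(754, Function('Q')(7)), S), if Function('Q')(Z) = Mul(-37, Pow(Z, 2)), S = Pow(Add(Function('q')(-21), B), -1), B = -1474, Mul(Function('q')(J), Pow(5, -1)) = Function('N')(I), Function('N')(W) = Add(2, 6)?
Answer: Rational(-1960280869, 1434) ≈ -1.3670e+6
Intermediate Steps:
Function('N')(W) = 8
Function('q')(J) = 40 (Function('q')(J) = Mul(5, 8) = 40)
S = Rational(-1, 1434) (S = Pow(Add(40, -1474), -1) = Pow(-1434, -1) = Rational(-1, 1434) ≈ -0.00069735)
Add(Mul(754, Function('Q')(7)), S) = Add(Mul(754, Mul(-37, Pow(7, 2))), Rational(-1, 1434)) = Add(Mul(754, Mul(-37, 49)), Rational(-1, 1434)) = Add(Mul(754, -1813), Rational(-1, 1434)) = Add(-1367002, Rational(-1, 1434)) = Rational(-1960280869, 1434)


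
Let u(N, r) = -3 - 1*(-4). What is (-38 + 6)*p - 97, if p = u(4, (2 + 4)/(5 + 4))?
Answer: -129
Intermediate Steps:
u(N, r) = 1 (u(N, r) = -3 + 4 = 1)
p = 1
(-38 + 6)*p - 97 = (-38 + 6)*1 - 97 = -32*1 - 97 = -32 - 97 = -129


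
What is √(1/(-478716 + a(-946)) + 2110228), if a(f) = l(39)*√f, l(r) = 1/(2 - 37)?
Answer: √((35356996753645 + 2110228*I*√946)/(16755060 + I*√946)) ≈ 1452.7 + 0.e-14*I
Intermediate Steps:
l(r) = -1/35 (l(r) = 1/(-35) = -1/35)
a(f) = -√f/35
√(1/(-478716 + a(-946)) + 2110228) = √(1/(-478716 - I*√946/35) + 2110228) = √(2110228 + 1/(-478716 - I*√946/35))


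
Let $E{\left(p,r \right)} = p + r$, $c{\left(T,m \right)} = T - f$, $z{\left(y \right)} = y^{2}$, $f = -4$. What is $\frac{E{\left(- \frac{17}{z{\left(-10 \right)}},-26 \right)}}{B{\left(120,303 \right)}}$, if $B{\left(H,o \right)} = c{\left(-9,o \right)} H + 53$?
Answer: $\frac{2617}{54700} \approx 0.047843$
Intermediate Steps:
$c{\left(T,m \right)} = 4 + T$ ($c{\left(T,m \right)} = T - -4 = T + 4 = 4 + T$)
$B{\left(H,o \right)} = 53 - 5 H$ ($B{\left(H,o \right)} = \left(4 - 9\right) H + 53 = - 5 H + 53 = 53 - 5 H$)
$\frac{E{\left(- \frac{17}{z{\left(-10 \right)}},-26 \right)}}{B{\left(120,303 \right)}} = \frac{- \frac{17}{\left(-10\right)^{2}} - 26}{53 - 600} = \frac{- \frac{17}{100} - 26}{53 - 600} = \frac{\left(-17\right) \frac{1}{100} - 26}{-547} = \left(- \frac{17}{100} - 26\right) \left(- \frac{1}{547}\right) = \left(- \frac{2617}{100}\right) \left(- \frac{1}{547}\right) = \frac{2617}{54700}$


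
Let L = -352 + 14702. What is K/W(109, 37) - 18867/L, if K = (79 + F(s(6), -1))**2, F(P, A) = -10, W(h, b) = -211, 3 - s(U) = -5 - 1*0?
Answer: -72301287/3027850 ≈ -23.879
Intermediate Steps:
s(U) = 8 (s(U) = 3 - (-5 - 1*0) = 3 - (-5 + 0) = 3 - 1*(-5) = 3 + 5 = 8)
L = 14350
K = 4761 (K = (79 - 10)**2 = 69**2 = 4761)
K/W(109, 37) - 18867/L = 4761/(-211) - 18867/14350 = 4761*(-1/211) - 18867*1/14350 = -4761/211 - 18867/14350 = -72301287/3027850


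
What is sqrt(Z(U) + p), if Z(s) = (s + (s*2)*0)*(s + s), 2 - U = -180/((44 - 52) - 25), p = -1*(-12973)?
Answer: sqrt(1572621)/11 ≈ 114.00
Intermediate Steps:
p = 12973
U = -38/11 (U = 2 - (-180)/((44 - 52) - 25) = 2 - (-180)/(-8 - 25) = 2 - (-180)/(-33) = 2 - (-180)*(-1)/33 = 2 - 1*60/11 = 2 - 60/11 = -38/11 ≈ -3.4545)
Z(s) = 2*s**2 (Z(s) = (s + (2*s)*0)*(2*s) = (s + 0)*(2*s) = s*(2*s) = 2*s**2)
sqrt(Z(U) + p) = sqrt(2*(-38/11)**2 + 12973) = sqrt(2*(1444/121) + 12973) = sqrt(2888/121 + 12973) = sqrt(1572621/121) = sqrt(1572621)/11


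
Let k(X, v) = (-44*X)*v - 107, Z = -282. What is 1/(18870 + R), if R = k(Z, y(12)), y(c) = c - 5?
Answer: 1/105619 ≈ 9.4680e-6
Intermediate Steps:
y(c) = -5 + c
k(X, v) = -107 - 44*X*v (k(X, v) = -44*X*v - 107 = -107 - 44*X*v)
R = 86749 (R = -107 - 44*(-282)*(-5 + 12) = -107 - 44*(-282)*7 = -107 + 86856 = 86749)
1/(18870 + R) = 1/(18870 + 86749) = 1/105619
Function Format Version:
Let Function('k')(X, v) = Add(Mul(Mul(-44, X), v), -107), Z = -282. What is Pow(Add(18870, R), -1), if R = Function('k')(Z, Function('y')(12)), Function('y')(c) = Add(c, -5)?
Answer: Rational(1, 105619) ≈ 9.4680e-6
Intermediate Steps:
Function('y')(c) = Add(-5, c)
Function('k')(X, v) = Add(-107, Mul(-44, X, v)) (Function('k')(X, v) = Add(Mul(-44, X, v), -107) = Add(-107, Mul(-44, X, v)))
R = 86749 (R = Add(-107, Mul(-44, -282, Add(-5, 12))) = Add(-107, Mul(-44, -282, 7)) = Add(-107, 86856) = 86749)
Pow(Add(18870, R), -1) = Pow(Add(18870, 86749), -1) = Pow(105619, -1) = Rational(1, 105619)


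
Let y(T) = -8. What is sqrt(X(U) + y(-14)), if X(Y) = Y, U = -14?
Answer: I*sqrt(22) ≈ 4.6904*I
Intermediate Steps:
sqrt(X(U) + y(-14)) = sqrt(-14 - 8) = sqrt(-22) = I*sqrt(22)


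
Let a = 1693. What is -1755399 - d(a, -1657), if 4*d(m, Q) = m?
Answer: -7023289/4 ≈ -1.7558e+6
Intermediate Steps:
d(m, Q) = m/4
-1755399 - d(a, -1657) = -1755399 - 1693/4 = -7023289/4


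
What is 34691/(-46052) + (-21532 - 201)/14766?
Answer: -756547711/340001916 ≈ -2.2251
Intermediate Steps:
34691/(-46052) + (-21532 - 201)/14766 = 34691*(-1/46052) - 21733*1/14766 = -34691/46052 - 21733/14766 = -756547711/340001916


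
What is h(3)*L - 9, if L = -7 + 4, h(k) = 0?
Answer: -9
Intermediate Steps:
L = -3
h(3)*L - 9 = 0*(-3) - 9 = 0 - 9 = -9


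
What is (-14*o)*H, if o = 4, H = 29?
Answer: -1624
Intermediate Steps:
(-14*o)*H = -14*4*29 = -56*29 = -1624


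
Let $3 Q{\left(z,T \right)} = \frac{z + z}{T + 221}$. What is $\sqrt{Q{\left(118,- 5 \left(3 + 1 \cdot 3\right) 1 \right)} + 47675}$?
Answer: $\frac{\sqrt{15653220303}}{573} \approx 218.35$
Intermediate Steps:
$Q{\left(z,T \right)} = \frac{2 z}{3 \left(221 + T\right)}$ ($Q{\left(z,T \right)} = \frac{\left(z + z\right) \frac{1}{T + 221}}{3} = \frac{2 z \frac{1}{221 + T}}{3} = \frac{2 z}{3 \left(221 + T\right)}$)
$\sqrt{Q{\left(118,- 5 \left(3 + 1 \cdot 3\right) 1 \right)} + 47675} = \sqrt{\frac{2}{3} \cdot 118 \frac{1}{221 + - 5 \left(3 + 1 \cdot 3\right) 1} + 47675} = \sqrt{\frac{2}{3} \cdot 118 \frac{1}{221 + - 5 \left(3 + 3\right) 1} + 47675} = \sqrt{\frac{2}{3} \cdot 118 \frac{1}{221 + \left(-5\right) 6 \cdot 1} + 47675} = \sqrt{\frac{2}{3} \cdot 118 \frac{1}{221 - 30} + 47675} = \sqrt{\frac{2}{3} \cdot 118 \cdot \frac{1}{191} + 47675} = \sqrt{\frac{236}{573} + 47675} = \sqrt{\frac{27318011}{573}} = \frac{\sqrt{15653220303}}{573}$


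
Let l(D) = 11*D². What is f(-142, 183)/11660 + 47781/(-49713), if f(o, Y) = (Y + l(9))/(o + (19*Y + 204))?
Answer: -328602858363/341899003270 ≈ -0.96111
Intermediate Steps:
f(o, Y) = (891 + Y)/(204 + o + 19*Y) (f(o, Y) = (Y + 11*9²)/(o + (19*Y + 204)) = (Y + 11*81)/(o + (204 + 19*Y)) = (Y + 891)/(204 + o + 19*Y) = (891 + Y)/(204 + o + 19*Y))
f(-142, 183)/11660 + 47781/(-49713) = ((891 + 183)/(204 - 142 + 19*183))/11660 + 47781/(-49713) = (1074/(204 - 142 + 3477))*(1/11660) + 47781*(-1/49713) = (1074/3539)*(1/11660) - 15927/16571 = 537/20632370 - 15927/16571 = -328602858363/341899003270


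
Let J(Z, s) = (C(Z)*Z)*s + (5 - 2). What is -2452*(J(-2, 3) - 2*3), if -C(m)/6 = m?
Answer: 183900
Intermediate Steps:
C(m) = -6*m
J(Z, s) = 3 - 6*s*Z² (J(Z, s) = ((-6*Z)*Z)*s + (5 - 2) = (-6*Z²)*s + 3 = -6*s*Z² + 3 = 3 - 6*s*Z²)
-2452*(J(-2, 3) - 2*3) = -2452*((3 - 6*3*(-2)²) - 2*3) = -2452*((3 - 6*3*4) - 6) = -2452*((3 - 72) - 6) = -2452*(-69 - 6) = -2452*(-75) = 183900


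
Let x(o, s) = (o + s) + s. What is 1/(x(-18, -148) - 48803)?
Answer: -1/49117 ≈ -2.0360e-5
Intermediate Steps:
x(o, s) = o + 2*s
1/(x(-18, -148) - 48803) = 1/((-18 + 2*(-148)) - 48803) = 1/((-18 - 296) - 48803) = 1/(-314 - 48803) = 1/(-49117) = -1/49117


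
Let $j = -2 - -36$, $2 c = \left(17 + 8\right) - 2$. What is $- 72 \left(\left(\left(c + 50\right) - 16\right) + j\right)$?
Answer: $-5724$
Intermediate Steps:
$c = \frac{23}{2}$ ($c = \frac{\left(17 + 8\right) - 2}{2} = \frac{25 - 2}{2} = \frac{1}{2} \cdot 23 = \frac{23}{2} \approx 11.5$)
$j = 34$ ($j = -2 + 36 = 34$)
$- 72 \left(\left(\left(c + 50\right) - 16\right) + j\right) = - 72 \left(\left(\left(\frac{23}{2} + 50\right) - 16\right) + 34\right) = - 72 \left(\left(\frac{123}{2} - 16\right) + 34\right) = - 72 \left(\frac{91}{2} + 34\right) = \left(-72\right) \frac{159}{2} = -5724$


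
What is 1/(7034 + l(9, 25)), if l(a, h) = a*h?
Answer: 1/7259 ≈ 0.00013776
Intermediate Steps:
1/(7034 + l(9, 25)) = 1/(7034 + 9*25) = 1/(7034 + 225) = 1/7259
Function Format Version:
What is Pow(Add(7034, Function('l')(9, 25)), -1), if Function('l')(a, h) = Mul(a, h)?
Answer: Rational(1, 7259) ≈ 0.00013776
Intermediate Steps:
Pow(Add(7034, Function('l')(9, 25)), -1) = Pow(Add(7034, Mul(9, 25)), -1) = Pow(Add(7034, 225), -1) = Pow(7259, -1) = Rational(1, 7259)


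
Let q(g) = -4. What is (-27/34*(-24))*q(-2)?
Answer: -1296/17 ≈ -76.235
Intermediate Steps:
(-27/34*(-24))*q(-2) = (-27/34*(-24))*(-4) = (-27*1/34*(-24))*(-4) = -27/34*(-24)*(-4) = (324/17)*(-4) = -1296/17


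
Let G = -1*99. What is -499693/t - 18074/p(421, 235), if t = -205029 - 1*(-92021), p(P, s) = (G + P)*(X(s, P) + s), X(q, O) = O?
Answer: 231046083/53283272 ≈ 4.3362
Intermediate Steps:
G = -99
p(P, s) = (-99 + P)*(P + s)
t = -113008 (t = -205029 + 92021 = -113008)
-499693/t - 18074/p(421, 235) = -499693/(-113008) - 18074/(421² - 99*421 - 99*235 + 421*235) = -499693*(-1/113008) - 18074/(177241 - 41679 - 23265 + 98935) = 499693/113008 - 18074/211232 = 499693/113008 - 18074*1/211232 = 499693/113008 - 1291/15088 = 231046083/53283272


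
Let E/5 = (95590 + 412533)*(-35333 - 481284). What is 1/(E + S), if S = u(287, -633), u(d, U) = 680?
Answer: -1/1312524898775 ≈ -7.6189e-13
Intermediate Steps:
E = -1312524899455 (E = 5*((95590 + 412533)*(-35333 - 481284)) = 5*(508123*(-516617)) = 5*(-262504979891) = -1312524899455)
S = 680
1/(E + S) = 1/(-1312524899455 + 680) = 1/(-1312524898775) = -1/1312524898775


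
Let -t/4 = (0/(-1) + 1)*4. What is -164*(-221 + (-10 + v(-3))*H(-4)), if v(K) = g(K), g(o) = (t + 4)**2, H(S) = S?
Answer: 124148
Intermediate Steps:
t = -16 (t = -4*(0/(-1) + 1)*4 = -4*(0*(-1) + 1)*4 = -4*(0 + 1)*4 = -4*4 = -16)
g(o) = 144 (g(o) = (-16 + 4)**2 = (-12)**2 = 144)
v(K) = 144
-164*(-221 + (-10 + v(-3))*H(-4)) = -164*(-221 + (-10 + 144)*(-4)) = -164*(-221 + 134*(-4)) = -164*(-221 - 536) = -164*(-757) = 124148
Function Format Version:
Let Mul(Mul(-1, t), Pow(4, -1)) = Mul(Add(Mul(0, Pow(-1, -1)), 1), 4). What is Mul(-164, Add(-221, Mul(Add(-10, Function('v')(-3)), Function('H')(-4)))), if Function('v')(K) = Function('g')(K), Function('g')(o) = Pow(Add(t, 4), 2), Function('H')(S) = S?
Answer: 124148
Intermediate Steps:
t = -16 (t = Mul(-4, Mul(Add(Mul(0, Pow(-1, -1)), 1), 4)) = Mul(-4, Mul(Add(Mul(0, -1), 1), 4)) = Mul(-4, Mul(Add(0, 1), 4)) = Mul(-4, Mul(1, 4)) = Mul(-4, 4) = -16)
Function('g')(o) = 144 (Function('g')(o) = Pow(Add(-16, 4), 2) = Pow(-12, 2) = 144)
Function('v')(K) = 144
Mul(-164, Add(-221, Mul(Add(-10, Function('v')(-3)), Function('H')(-4)))) = Mul(-164, Add(-221, Mul(Add(-10, 144), -4))) = Mul(-164, Add(-221, Mul(134, -4))) = Mul(-164, Add(-221, -536)) = Mul(-164, -757) = 124148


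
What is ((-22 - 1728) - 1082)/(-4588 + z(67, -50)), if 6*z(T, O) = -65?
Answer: 16992/27593 ≈ 0.61581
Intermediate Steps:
z(T, O) = -65/6 (z(T, O) = (⅙)*(-65) = -65/6)
((-22 - 1728) - 1082)/(-4588 + z(67, -50)) = ((-22 - 1728) - 1082)/(-4588 - 65/6) = (-1750 - 1082)/(-27593/6) = -2832*(-6/27593) = 16992/27593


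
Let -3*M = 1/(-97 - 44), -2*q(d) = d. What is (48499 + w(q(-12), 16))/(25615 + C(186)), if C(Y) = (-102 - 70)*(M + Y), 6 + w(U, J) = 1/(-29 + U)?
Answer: -471787974/62045789 ≈ -7.6039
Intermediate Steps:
q(d) = -d/2
M = 1/423 (M = -1/(3*(-97 - 44)) = -⅓/(-141) = -⅓*(-1/141) = 1/423 ≈ 0.0023641)
w(U, J) = -6 + 1/(-29 + U)
C(Y) = -172/423 - 172*Y (C(Y) = (-102 - 70)*(1/423 + Y) = -172*(1/423 + Y) = -172/423 - 172*Y)
(48499 + w(q(-12), 16))/(25615 + C(186)) = (48499 + (175 - (-3)*(-12))/(-29 - ½*(-12)))/(25615 + (-172/423 - 172*186)) = (48499 + (175 - 6*6)/(-29 + 6))/(25615 + (-172/423 - 31992)) = (48499 + (175 - 36)/(-23))/(25615 - 13532788/423) = (48499 - 1/23*139)/(-2697643/423) = (48499 - 139/23)*(-423/2697643) = (1115338/23)*(-423/2697643) = -471787974/62045789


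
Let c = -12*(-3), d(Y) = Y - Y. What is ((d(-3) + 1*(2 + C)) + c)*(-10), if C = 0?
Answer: -380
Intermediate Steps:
d(Y) = 0
c = 36
((d(-3) + 1*(2 + C)) + c)*(-10) = ((0 + 1*(2 + 0)) + 36)*(-10) = ((0 + 1*2) + 36)*(-10) = ((0 + 2) + 36)*(-10) = (2 + 36)*(-10) = 38*(-10) = -380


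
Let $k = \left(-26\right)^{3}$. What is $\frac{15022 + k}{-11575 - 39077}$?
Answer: $\frac{1277}{25326} \approx 0.050422$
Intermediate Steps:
$k = -17576$
$\frac{15022 + k}{-11575 - 39077} = \frac{15022 - 17576}{-11575 - 39077} = - \frac{2554}{-11575 - 39077} = - \frac{2554}{-50652} = \left(-2554\right) \left(- \frac{1}{50652}\right) = \frac{1277}{25326}$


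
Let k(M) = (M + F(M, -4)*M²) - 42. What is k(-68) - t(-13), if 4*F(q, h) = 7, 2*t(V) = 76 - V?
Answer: 15875/2 ≈ 7937.5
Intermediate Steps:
t(V) = 38 - V/2 (t(V) = (76 - V)/2 = 38 - V/2)
F(q, h) = 7/4 (F(q, h) = (¼)*7 = 7/4)
k(M) = -42 + M + 7*M²/4 (k(M) = (M + 7*M²/4) - 42 = -42 + M + 7*M²/4)
k(-68) - t(-13) = (-42 - 68 + (7/4)*(-68)²) - (38 - ½*(-13)) = (-42 - 68 + (7/4)*4624) - (38 + 13/2) = (-42 - 68 + 8092) - 1*89/2 = 7982 - 89/2 = 15875/2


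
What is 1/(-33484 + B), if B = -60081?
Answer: -1/93565 ≈ -1.0688e-5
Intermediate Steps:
1/(-33484 + B) = 1/(-33484 - 60081) = 1/(-93565) = -1/93565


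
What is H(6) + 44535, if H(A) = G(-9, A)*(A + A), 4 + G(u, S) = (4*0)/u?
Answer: 44487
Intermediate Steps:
G(u, S) = -4 (G(u, S) = -4 + (4*0)/u = -4 + 0/u = -4 + 0 = -4)
H(A) = -8*A (H(A) = -4*(A + A) = -8*A)
H(6) + 44535 = -8*6 + 44535 = -48 + 44535 = 44487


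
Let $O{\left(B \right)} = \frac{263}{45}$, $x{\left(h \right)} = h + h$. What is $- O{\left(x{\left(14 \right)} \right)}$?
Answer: $- \frac{263}{45} \approx -5.8444$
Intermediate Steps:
$x{\left(h \right)} = 2 h$
$O{\left(B \right)} = \frac{263}{45}$ ($O{\left(B \right)} = 263 \cdot \frac{1}{45} = \frac{263}{45}$)
$- O{\left(x{\left(14 \right)} \right)} = \left(-1\right) \frac{263}{45} = - \frac{263}{45}$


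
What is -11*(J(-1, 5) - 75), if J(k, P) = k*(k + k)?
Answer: 803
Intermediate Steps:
J(k, P) = 2*k² (J(k, P) = k*(2*k) = 2*k²)
-11*(J(-1, 5) - 75) = -11*(2*(-1)² - 75) = -11*(2*1 - 75) = -11*(2 - 75) = -11*(-73) = 803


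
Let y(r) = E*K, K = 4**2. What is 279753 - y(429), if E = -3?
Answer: 279801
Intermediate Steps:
K = 16
y(r) = -48 (y(r) = -3*16 = -48)
279753 - y(429) = 279753 - 1*(-48) = 279753 + 48 = 279801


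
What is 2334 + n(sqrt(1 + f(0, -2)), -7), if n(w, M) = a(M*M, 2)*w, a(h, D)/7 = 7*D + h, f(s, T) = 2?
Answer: 2334 + 441*sqrt(3) ≈ 3097.8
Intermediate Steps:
a(h, D) = 7*h + 49*D (a(h, D) = 7*(7*D + h) = 7*(h + 7*D) = 7*h + 49*D)
n(w, M) = w*(98 + 7*M**2) (n(w, M) = (7*(M*M) + 49*2)*w = (7*M**2 + 98)*w = (98 + 7*M**2)*w = w*(98 + 7*M**2))
2334 + n(sqrt(1 + f(0, -2)), -7) = 2334 + 7*sqrt(1 + 2)*(14 + (-7)**2) = 2334 + 7*sqrt(3)*(14 + 49) = 2334 + 7*sqrt(3)*63 = 2334 + 441*sqrt(3)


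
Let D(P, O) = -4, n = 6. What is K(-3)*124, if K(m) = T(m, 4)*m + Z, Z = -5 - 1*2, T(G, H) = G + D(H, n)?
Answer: 1736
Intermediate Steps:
T(G, H) = -4 + G (T(G, H) = G - 4 = -4 + G)
Z = -7 (Z = -5 - 2 = -7)
K(m) = -7 + m*(-4 + m) (K(m) = (-4 + m)*m - 7 = m*(-4 + m) - 7 = -7 + m*(-4 + m))
K(-3)*124 = (-7 - 3*(-4 - 3))*124 = (-7 - 3*(-7))*124 = (-7 + 21)*124 = 14*124 = 1736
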